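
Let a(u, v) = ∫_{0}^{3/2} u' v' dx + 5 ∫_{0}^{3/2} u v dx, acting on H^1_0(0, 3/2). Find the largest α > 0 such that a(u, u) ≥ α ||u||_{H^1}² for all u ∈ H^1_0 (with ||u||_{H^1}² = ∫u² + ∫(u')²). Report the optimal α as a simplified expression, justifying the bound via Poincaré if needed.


α = 1

Coercivity of a(·,·) on H^1_0(0, 3/2) means a(u, u) ≥ α ||u||_{H^1}² for every u ∈ H^1_0.
The interval has length L = 3/2, and Poincaré/coercivity depend only on L. Here a(u, u) = ∫(u')² + (5)·∫u².
Here c = 5 ≥ 1, so a(u,u) = ∫(u')² + c∫u² ≥ ∫(u')² + ∫u² = ||u||_{H^1}², i.e. α = 1 works. No larger α is possible: a(u,u) ≥ α||u||_{H^1}² means (1−α)∫(u')² ≥ (α−c)∫u², and for the modes u_n = sin(nπ(x−x₀)/L) (x₀ the left endpoint) one has ∫u_n²/∫(u_n')² = (L/(nπ))² → 0, so a(u_n,u_n)/||u_n||_{H^1}² → 1. Hence the optimal constant is α = 1.
Therefore α = 1.


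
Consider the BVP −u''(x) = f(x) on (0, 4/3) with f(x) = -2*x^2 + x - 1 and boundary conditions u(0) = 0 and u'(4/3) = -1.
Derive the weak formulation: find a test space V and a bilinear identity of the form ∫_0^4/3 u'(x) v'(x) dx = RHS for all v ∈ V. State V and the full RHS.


V = {v ∈ H^1(0, 4/3) : v(0) = 0} (test functions vanish at x = 0 where u is specified); weak form: ∫_0^4/3 u'v' dx = ∫_0^4/3 (-2*x^2 + x - 1) v dx − v(4/3) for all v ∈ V.

Multiply both sides by a test function v and integrate from 0 to 4/3:
  ∫_0^4/3 −u''(x) v(x) dx = ∫_0^4/3 f(x) v(x) dx.
Integrate the LHS by parts once:
  ∫_0^4/3 −u'' v dx = −[u'(x) v(x)]_0^4/3 + ∫_0^4/3 u'(x) v'(x) dx.
Thus ∫_0^4/3 u'(x) v'(x) dx = ∫_0^4/3 f(x) v(x) dx + [u'(x) v(x)]_0^4/3.
Choose V so that boundary terms are either known or forced to vanish.
Mixed BC: u(0) = 0 (Dirichlet) and u'(4/3) = -1 (Neumann). Define V = {v ∈ H^1(0, 4/3) : v(0) = 0}. Then [u' v]_0^4/3 = u'(4/3)·v(4/3) − u'(0)·0 = − v(4/3).
Weak formulation: find u (satisfying any essential BC) such that ∫_0^4/3 u'(x) v'(x) dx = ∫_0^4/3 f v dx − v(4/3) for all v ∈ V (Dirichlet at 0 absorbed into V; Neumann datum at x = 4/3 contributes the boundary term).
Substituting f(x) = -2*x^2 + x - 1, the right-hand side is ∫_0^4/3 (-2*x^2 + x - 1) v dx − v(4/3).


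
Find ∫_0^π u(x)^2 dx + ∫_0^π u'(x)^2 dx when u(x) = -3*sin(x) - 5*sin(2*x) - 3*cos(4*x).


||u||_{H^1(0,π)}^2 = -204/5 + 148*π

u'(x) = 12*sin(4*x) - 3*cos(x) - 10*cos(2*x).
Expand u² and (u')² and integrate term by term on (0, π), using: for integers n ≥ 1, ∫_0^π sin²(nx) dx = ∫_0^π cos²(nx) dx = π/2; for n ≠ n', ∫_0^π sin(nx)sin(n'x) dx = ∫_0^π cos(nx)cos(n'x) dx = 0; and by product-to-sum, ∫_0^π sin(nx)cos(n'x) dx = ½∫_0^π [sin((n+n')x) + sin((n−n')x)] dx, which is 0 when n+n' is even and 2n/(n²−n'²) when n+n' is odd (it need not vanish on (0, π)).
  u² squared terms: (-5)²·∫sin(2x)² dx = 25·π/2 = 25*π/2;  (-3)²·∫cos(4x)² dx = 9·π/2 = 9*π/2;  (-3)²·∫sin(x)² dx = 9·π/2 = 9*π/2.
  u² cross terms: 2·(-5)·(-3)·∫sin(2x)·cos(4x) dx = 30·(0) = 0;  2·(-5)·(-3)·∫sin(2x)·sin(x) dx = 30·(0) = 0;  2·(-3)·(-3)·∫cos(4x)·sin(x) dx = 18·(-2/15) = -12/5.
  So ∫_0^π u² dx = 25*π/2 + 9*π/2 + 9*π/2 + 0 + 0 − 12/5 = -12/5 + 43*π/2.
  (u')² squared terms: (-10)²·∫cos(2x)² dx = 100·π/2 = 50*π;  (-3)²·∫cos(x)² dx = 9·π/2 = 9*π/2;  (12)²·∫sin(4x)² dx = 144·π/2 = 72*π.
  (u')² cross terms: 2·(-10)·(-3)·∫cos(2x)·cos(x) dx = 60·(0) = 0;  2·(-10)·(12)·∫cos(2x)·sin(4x) dx = -240·(0) = 0;  2·(-3)·(12)·∫cos(x)·sin(4x) dx = -72·(8/15) = -192/5.
  So ∫_0^π (u')² dx = 50*π + 9*π/2 + 72*π + 0 + 0 − 192/5 = -192/5 + 253*π/2.
||u||_{H^1}^2 = (-12/5 + 43*π/2) + (-192/5 + 253*π/2) = -204/5 + 148*π.


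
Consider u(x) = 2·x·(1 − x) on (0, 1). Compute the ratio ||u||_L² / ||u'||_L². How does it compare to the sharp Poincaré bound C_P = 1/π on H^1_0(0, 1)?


||u||_L² / ||u'||_L² = sqrt(10)/10 < C_P = 1/π.

u(x) = 2·x·(1 − x), so u'(x) = 2 - 4*x.
u(x) = 2·x·(1 − x) vanishes at x = 0 and x = 1, so u ∈ H^1_0(0, 1). Differentiate via the product rule and integrate the resulting polynomials term by term.
  ∫_0^1 u² dx = ∫_0^1 (4*x^4 - 8*x^3 + 4*x^2) dx. Term by term:
    ∫_0^1 4*x^4 dx = 4/5;  ∫_0^1 -8*x^3 dx = -2;  ∫_0^1 4*x^2 dx = 4/3.
  Sum: 4/5 − 2 + 4/3 = 2/15.
  ∫_0^1 (u')² dx = ∫_0^1 (16*x^2 - 16*x + 4) dx. Term by term:
    ∫_0^1 16*x^2 dx = 16/3;  ∫_0^1 -16*x dx = -8;  ∫_0^1 4 dx = 4.
  Sum: 16/3 − 8 + 4 = 4/3.
∫_0^1 u² dx = 2/15, so ||u||_L² = sqrt(30)/15.
∫_0^1 (u')² dx = 4/3, so ||u'||_L² = 2*sqrt(3)/3.
Ratio ||u||_L² / ||u'||_L² = sqrt(10)/10.
Sharp Poincaré constant on H^1_0(0, 1) is C_P = L/π = 1/π, achieved by sin(π·x).
A polynomial bump cannot attain the sharp Poincaré constant (only the first sine eigenfunction does), so the ratio is strictly less than C_P, consistent with ||u||_L² ≤ C_P ||u'||_L².


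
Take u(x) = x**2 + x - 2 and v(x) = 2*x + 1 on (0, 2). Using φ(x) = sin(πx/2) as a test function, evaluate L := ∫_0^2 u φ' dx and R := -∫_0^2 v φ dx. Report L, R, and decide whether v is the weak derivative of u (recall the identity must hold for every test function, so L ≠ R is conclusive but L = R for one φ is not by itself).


LHS = -12/π, RHS = -12/π. Yes, v = u' weakly.

u(x) = x**2 + x - 2, classical derivative u'(x) = 2*x + 1.
φ(x) = sin(πx/2), so φ'(x) = π*cos(π*x/2)/2.
Note φ(0) = φ(2) = 0, so the boundary term u·φ vanishes.
LHS = ∫_0^2 u(x) φ'(x) dx = ∫_0^2 (π*x^2*cos(π*x/2)/2 + π*x*cos(π*x/2)/2 - π*cos(π*x/2)) dx. Term by term:
  ∫_0^2 -π*cos(π*x/2) dx = 0;  ∫_0^2 π*x*cos(π*x/2)/2 dx = -4/π;  ∫_0^2 π*x^2*cos(π*x/2)/2 dx = -8/π.
Sum: 0 − 4/π − 8/π = -12/π.
So LHS = -12/π.
∫_0^2 v(x) φ(x) dx = ∫_0^2 (2*x*sin(π*x/2) + sin(π*x/2)) dx. Term by term:
  ∫_0^2 2*x*sin(π*x/2) dx = 8/π;  ∫_0^2 sin(π*x/2) dx = 4/π.
Sum: 8/π + 4/π = 12/π.
So RHS = -∫_0^2 v(x) φ(x) dx = -12/π.
LHS = RHS, so the identity holds for this test φ.
Moreover u is smooth here and v(x) = u'(x) = 2*x + 1 pointwise, so the identity holds for every test function. Hence v is the weak derivative of u.


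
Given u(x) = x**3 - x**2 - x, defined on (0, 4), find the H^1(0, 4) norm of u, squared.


||u||_{H^1}^2 = 208772/105

The H^1 norm (squared) on an interval (0, L) is
  ||u||_{H^1}^2 = ∫_0^L u(x)^2 dx + ∫_0^L u'(x)^2 dx.
Compute u'(x) = 3*x**2 - 2*x - 1.
Then u(x)^2 = x**6 - 2*x**5 - x**4 + 2*x**3 + x**2 and u'(x)^2 = 9*x**4 - 12*x**3 - 2*x**2 + 4*x + 1.
Integrate each monomial from 0 to 4 using ∫_0^4 c·x^n dx = c·4^(n+1)/(n+1):
  ∫_0^4 u(x)^2 dx = ∫_0^4 (x^6 - 2*x^5 - x^4 + 2*x^3 + x^2) dx. Term by term:
    ∫_0^4 x^6 dx = 16384/7;  ∫_0^4 -2*x^5 dx = -4096/3;  ∫_0^4 -x^4 dx = -1024/5;
    ∫_0^4 2*x^3 dx = 128;  ∫_0^4 x^2 dx = 64/3.
  Sum: 16384/7 − 4096/3 − 1024/5 + 128 + 64/3 = 32192/35.
  ∫_0^4 u'(x)^2 dx = ∫_0^4 (9*x^4 - 12*x^3 - 2*x^2 + 4*x + 1) dx. Term by term:
    ∫_0^4 9*x^4 dx = 9216/5;  ∫_0^4 -12*x^3 dx = -768;  ∫_0^4 -2*x^2 dx = -128/3;
    ∫_0^4 4*x dx = 32;  ∫_0^4 1 dx = 4.
  Sum: 9216/5 − 768 − 128/3 + 32 + 4 = 16028/15.
Adding: ||u||_{H^1}^2 = 32192/35 + 16028/15 = 208772/105.


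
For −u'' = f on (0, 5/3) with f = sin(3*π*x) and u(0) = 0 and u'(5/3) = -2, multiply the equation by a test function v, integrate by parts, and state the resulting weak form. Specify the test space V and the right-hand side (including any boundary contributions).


V = {v ∈ H^1(0, 5/3) : v(0) = 0} (test functions vanish at x = 0 where u is specified); weak form: ∫_0^5/3 u'v' dx = ∫_0^5/3 (sin(3*π*x)) v dx − 2·v(5/3) for all v ∈ V.

Multiply both sides by a test function v and integrate from 0 to 5/3:
  ∫_0^5/3 −u''(x) v(x) dx = ∫_0^5/3 f(x) v(x) dx.
Integrate the LHS by parts once:
  ∫_0^5/3 −u'' v dx = −[u'(x) v(x)]_0^5/3 + ∫_0^5/3 u'(x) v'(x) dx.
Thus ∫_0^5/3 u'(x) v'(x) dx = ∫_0^5/3 f(x) v(x) dx + [u'(x) v(x)]_0^5/3.
Choose V so that boundary terms are either known or forced to vanish.
Mixed BC: u(0) = 0 (Dirichlet) and u'(5/3) = -2 (Neumann). Define V = {v ∈ H^1(0, 5/3) : v(0) = 0}. Then [u' v]_0^5/3 = u'(5/3)·v(5/3) − u'(0)·0 = − 2·v(5/3).
Weak formulation: find u (satisfying any essential BC) such that ∫_0^5/3 u'(x) v'(x) dx = ∫_0^5/3 f v dx − 2·v(5/3) for all v ∈ V (Dirichlet at 0 absorbed into V; Neumann datum at x = 5/3 contributes the boundary term).
Substituting f(x) = sin(3*π*x), the right-hand side is ∫_0^5/3 (sin(3*π*x)) v dx − 2·v(5/3).


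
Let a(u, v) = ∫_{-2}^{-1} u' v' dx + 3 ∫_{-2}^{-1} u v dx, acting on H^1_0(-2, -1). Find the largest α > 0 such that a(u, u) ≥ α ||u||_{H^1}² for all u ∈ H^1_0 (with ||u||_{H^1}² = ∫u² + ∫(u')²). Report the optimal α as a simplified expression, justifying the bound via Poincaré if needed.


α = 1

Coercivity of a(·,·) on H^1_0(-2, -1) means a(u, u) ≥ α ||u||_{H^1}² for every u ∈ H^1_0.
The interval has length L = 1, and Poincaré/coercivity depend only on L. Here a(u, u) = ∫(u')² + (3)·∫u².
Here c = 3 ≥ 1, so a(u,u) = ∫(u')² + c∫u² ≥ ∫(u')² + ∫u² = ||u||_{H^1}², i.e. α = 1 works. No larger α is possible: a(u,u) ≥ α||u||_{H^1}² means (1−α)∫(u')² ≥ (α−c)∫u², and for the modes u_n = sin(nπ(x−x₀)/L) (x₀ the left endpoint) one has ∫u_n²/∫(u_n')² = (L/(nπ))² → 0, so a(u_n,u_n)/||u_n||_{H^1}² → 1. Hence the optimal constant is α = 1.
Therefore α = 1.


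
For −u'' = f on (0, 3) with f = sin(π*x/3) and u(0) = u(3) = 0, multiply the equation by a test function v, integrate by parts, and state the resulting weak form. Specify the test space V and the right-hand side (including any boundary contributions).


V = H^1_0(0, 3) (so v(0) = v(3) = 0); weak form: ∫_0^3 u'v' dx = ∫_0^3 (sin(π*x/3)) v dx for all v ∈ V.

Multiply both sides by a test function v and integrate from 0 to 3:
  ∫_0^3 −u''(x) v(x) dx = ∫_0^3 f(x) v(x) dx.
Integrate the LHS by parts once:
  ∫_0^3 −u'' v dx = −[u'(x) v(x)]_0^3 + ∫_0^3 u'(x) v'(x) dx.
Thus ∫_0^3 u'(x) v'(x) dx = ∫_0^3 f(x) v(x) dx + [u'(x) v(x)]_0^3.
Choose V so that boundary terms are either known or forced to vanish.
u is Dirichlet: u(0) = u(3) = 0. Let V = H^1_0(0, 3); then v(0) = v(3) = 0, and [u' v]_0^3 = 0.
Weak formulation: find u (satisfying any essential BC) such that ∫_0^3 u'(x) v'(x) dx = ∫_0^3 f v dx for all v ∈ V.
Substituting f(x) = sin(π*x/3), the right-hand side is ∫_0^3 (sin(π*x/3)) v dx.


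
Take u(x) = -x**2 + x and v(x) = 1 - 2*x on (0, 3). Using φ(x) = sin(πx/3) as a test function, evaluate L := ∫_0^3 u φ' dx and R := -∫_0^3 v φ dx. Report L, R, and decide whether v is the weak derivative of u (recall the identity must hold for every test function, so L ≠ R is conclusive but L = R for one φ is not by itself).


LHS = 12/π, RHS = 12/π. Yes, v = u' weakly.

u(x) = -x**2 + x, classical derivative u'(x) = 1 - 2*x.
φ(x) = sin(πx/3), so φ'(x) = π*cos(π*x/3)/3.
Note φ(0) = φ(3) = 0, so the boundary term u·φ vanishes.
LHS = ∫_0^3 u(x) φ'(x) dx = ∫_0^3 (-π*x^2*cos(π*x/3)/3 + π*x*cos(π*x/3)/3) dx. Term by term:
  ∫_0^3 -π*x^2*cos(π*x/3)/3 dx = 18/π;  ∫_0^3 π*x*cos(π*x/3)/3 dx = -6/π.
Sum: 18/π − 6/π = 12/π.
So LHS = 12/π.
∫_0^3 v(x) φ(x) dx = ∫_0^3 (-2*x*sin(π*x/3) + sin(π*x/3)) dx. Term by term:
  ∫_0^3 -2*x*sin(π*x/3) dx = -18/π;  ∫_0^3 sin(π*x/3) dx = 6/π.
Sum: -18/π + 6/π = -12/π.
So RHS = -∫_0^3 v(x) φ(x) dx = 12/π.
LHS = RHS, so the identity holds for this test φ.
Moreover u is smooth here and v(x) = u'(x) = 1 - 2*x pointwise, so the identity holds for every test function. Hence v is the weak derivative of u.


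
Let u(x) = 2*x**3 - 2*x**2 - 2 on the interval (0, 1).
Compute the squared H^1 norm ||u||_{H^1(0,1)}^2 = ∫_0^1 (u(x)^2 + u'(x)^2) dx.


||u||_{H^1}^2 = 110/21

The H^1 norm (squared) on an interval (0, L) is
  ||u||_{H^1}^2 = ∫_0^L u(x)^2 dx + ∫_0^L u'(x)^2 dx.
Compute u'(x) = 6*x**2 - 4*x.
Then u(x)^2 = 4*x**6 - 8*x**5 + 4*x**4 - 8*x**3 + 8*x**2 + 4 and u'(x)^2 = 36*x**4 - 48*x**3 + 16*x**2.
Integrate each monomial from 0 to 1 using ∫_0^1 c·x^n dx = c·1^(n+1)/(n+1):
  ∫_0^1 u(x)^2 dx = ∫_0^1 (4*x^6 - 8*x^5 + 4*x^4 - 8*x^3 + 8*x^2 + 4) dx. Term by term:
    ∫_0^1 4*x^6 dx = 4/7;  ∫_0^1 -8*x^5 dx = -4/3;  ∫_0^1 4*x^4 dx = 4/5;
    ∫_0^1 -8*x^3 dx = -2;  ∫_0^1 8*x^2 dx = 8/3;  ∫_0^1 4 dx = 4.
  Sum: 4/7 − 4/3 + 4/5 − 2 + 8/3 + 4 = 494/105.
  ∫_0^1 u'(x)^2 dx = ∫_0^1 (36*x^4 - 48*x^3 + 16*x^2) dx. Term by term:
    ∫_0^1 36*x^4 dx = 36/5;  ∫_0^1 -48*x^3 dx = -12;  ∫_0^1 16*x^2 dx = 16/3.
  Sum: 36/5 − 12 + 16/3 = 8/15.
Adding: ||u||_{H^1}^2 = 494/105 + 8/15 = 110/21.


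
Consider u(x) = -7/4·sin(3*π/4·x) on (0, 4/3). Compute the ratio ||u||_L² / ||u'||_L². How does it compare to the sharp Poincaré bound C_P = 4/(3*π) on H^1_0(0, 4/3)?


||u||_L² / ||u'||_L² = 4/(3*π) = C_P.

u(x) = -7/4·sin(3*π/4·x), so u'(x) = -21*π*cos(3*π*x/4)/16.
Writing u(x) = A·sin(kπx/L) with A = -7/4 and k = 1, use ∫_0^L sin²(kπx/L) dx = L/2 and ∫_0^L cos²(kπx/L) dx = L/2.
u² = 49/16·sin²(3*π/4·x) and (u')² = 441*π^2/256·cos²(3*π/4·x), and each of sin², cos² integrates to L/2 = 2/3 over (0, 4/3).
∫_0^4/3 u² dx = 49/24, so ||u||_L² = 7*sqrt(6)/12.
∫_0^4/3 (u')² dx = 147*π^2/128, so ||u'||_L² = 7*sqrt(6)*π/16.
Ratio ||u||_L² / ||u'||_L² = 4/(3*π).
Sharp Poincaré constant on H^1_0(0, 4/3) is C_P = L/π = 4/(3*π), achieved by sin(3*π/4·x).
This is the k = 1 eigenfunction (up to amplitude), so the ratio equals the sharp Poincaré constant exactly.


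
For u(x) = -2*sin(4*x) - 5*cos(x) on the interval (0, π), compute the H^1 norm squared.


||u||_{H^1(0,π)}^2 = 64/3 + 59*π

u'(x) = 5*sin(x) - 8*cos(4*x).
Expand u² and (u')² and integrate term by term on (0, π), using: for integers n ≥ 1, ∫_0^π sin²(nx) dx = ∫_0^π cos²(nx) dx = π/2; for n ≠ n', ∫_0^π sin(nx)sin(n'x) dx = ∫_0^π cos(nx)cos(n'x) dx = 0; and by product-to-sum, ∫_0^π sin(nx)cos(n'x) dx = ½∫_0^π [sin((n+n')x) + sin((n−n')x)] dx, which is 0 when n+n' is even and 2n/(n²−n'²) when n+n' is odd (it need not vanish on (0, π)).
  u² squared terms: (-5)²·∫cos(x)² dx = 25·π/2 = 25*π/2;  (-2)²·∫sin(4x)² dx = 4·π/2 = 2*π.
  u² cross terms: 2·(-5)·(-2)·∫cos(x)·sin(4x) dx = 20·(8/15) = 32/3.
  So ∫_0^π u² dx = 25*π/2 + 2*π + 32/3 = 32/3 + 29*π/2.
  (u')² squared terms: (-8)²·∫cos(4x)² dx = 64·π/2 = 32*π;  (5)²·∫sin(x)² dx = 25·π/2 = 25*π/2.
  (u')² cross terms: 2·(-8)·(5)·∫cos(4x)·sin(x) dx = -80·(-2/15) = 32/3.
  So ∫_0^π (u')² dx = 32*π + 25*π/2 + 32/3 = 32/3 + 89*π/2.
||u||_{H^1}^2 = (32/3 + 29*π/2) + (32/3 + 89*π/2) = 64/3 + 59*π.


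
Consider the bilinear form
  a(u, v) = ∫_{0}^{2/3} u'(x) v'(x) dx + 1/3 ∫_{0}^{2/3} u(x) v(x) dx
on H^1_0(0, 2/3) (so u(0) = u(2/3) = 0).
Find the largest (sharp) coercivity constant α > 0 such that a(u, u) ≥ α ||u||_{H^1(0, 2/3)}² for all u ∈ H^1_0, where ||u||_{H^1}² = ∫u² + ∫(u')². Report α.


α = (4 + 27*π^2)/(3*(4 + 9*π^2))

Coercivity of a(·,·) on H^1_0(0, 2/3) means a(u, u) ≥ α ||u||_{H^1}² for every u ∈ H^1_0.
The interval has length L = 2/3, and Poincaré/coercivity depend only on L. Here a(u, u) = ∫(u')² + (1/3)·∫u².
Here 0 < c = 1/3 < 1. The condition a(u,u) ≥ α||u||_{H^1}² reads (1−α)∫(u')² ≥ (α−c)∫u². Any admissible α is ≤ 1 (rapidly oscillating u have ∫u²/∫(u')² → 0), and α = 1 would force 0 ≥ (1−c)∫u², impossible since c < 1; so 1−α > 0. By the sharp Poincaré inequality on H^1_0 of an interval of length L, ∫(u')² ≥ (π/L)²∫u² with equality for the first sine mode sin(π(x−x₀)/L) (x₀ the left endpoint), so the inequality holds for all u iff (1−α)(π/L)² ≥ α − c, i.e. α ≤ ((π/L)² + c)/((π/L)² + 1) = (1 + c(L/π)²)/(1 + (L/π)²). With (π/L)² = 9*π^2/4 and c = 1/3, the largest admissible constant is α = ((π/L)² + c)/((π/L)² + 1).
Simplifying, α = (4 + 27*π^2)/(3*(4 + 9*π^2)).


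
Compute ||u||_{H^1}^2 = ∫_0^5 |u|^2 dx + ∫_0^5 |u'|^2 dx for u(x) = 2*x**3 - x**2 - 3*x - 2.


||u||_{H^1}^2 = 1905205/42

The H^1 norm (squared) on an interval (0, L) is
  ||u||_{H^1}^2 = ∫_0^L u(x)^2 dx + ∫_0^L u'(x)^2 dx.
Compute u'(x) = 6*x**2 - 2*x - 3.
Then u(x)^2 = 4*x**6 - 4*x**5 - 11*x**4 - 2*x**3 + 13*x**2 + 12*x + 4 and u'(x)^2 = 36*x**4 - 24*x**3 - 32*x**2 + 12*x + 9.
Integrate each monomial from 0 to 5 using ∫_0^5 c·x^n dx = c·5^(n+1)/(n+1):
  ∫_0^5 u(x)^2 dx = ∫_0^5 (4*x^6 - 4*x^5 - 11*x^4 - 2*x^3 + 13*x^2 + 12*x + 4) dx. Term by term:
    ∫_0^5 4*x^6 dx = 312500/7;  ∫_0^5 -4*x^5 dx = -31250/3;  ∫_0^5 -11*x^4 dx = -6875;
    ∫_0^5 -2*x^3 dx = -625/2;  ∫_0^5 13*x^2 dx = 1625/3;  ∫_0^5 12*x dx = 150;
    ∫_0^5 4 dx = 20.
  Sum: 312500/7 − 31250/3 − 6875 − 625/2 + 1625/3 + 150 + 20 = 388505/14.
  ∫_0^5 u'(x)^2 dx = ∫_0^5 (36*x^4 - 24*x^3 - 32*x^2 + 12*x + 9) dx. Term by term:
    ∫_0^5 36*x^4 dx = 22500;  ∫_0^5 -24*x^3 dx = -3750;  ∫_0^5 -32*x^2 dx = -4000/3;
    ∫_0^5 12*x dx = 150;  ∫_0^5 9 dx = 45.
  Sum: 22500 − 3750 − 4000/3 + 150 + 45 = 52835/3.
Adding: ||u||_{H^1}^2 = 388505/14 + 52835/3 = 1905205/42.


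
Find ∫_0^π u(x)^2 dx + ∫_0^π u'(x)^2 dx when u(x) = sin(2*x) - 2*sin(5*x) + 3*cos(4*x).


||u||_{H^1(0,π)}^2 = -680/3 + 131*π

u'(x) = -12*sin(4*x) + 2*cos(2*x) - 10*cos(5*x).
Expand u² and (u')² and integrate term by term on (0, π), using: for integers n ≥ 1, ∫_0^π sin²(nx) dx = ∫_0^π cos²(nx) dx = π/2; for n ≠ n', ∫_0^π sin(nx)sin(n'x) dx = ∫_0^π cos(nx)cos(n'x) dx = 0; and by product-to-sum, ∫_0^π sin(nx)cos(n'x) dx = ½∫_0^π [sin((n+n')x) + sin((n−n')x)] dx, which is 0 when n+n' is even and 2n/(n²−n'²) when n+n' is odd (it need not vanish on (0, π)).
  u² squared terms: (-2)²·∫sin(5x)² dx = 4·π/2 = 2*π;  (3)²·∫cos(4x)² dx = 9·π/2 = 9*π/2;  (1)²·∫sin(2x)² dx = 1·π/2 = π/2.
  u² cross terms: 2·(-2)·(3)·∫sin(5x)·cos(4x) dx = -12·(10/9) = -40/3;  2·(-2)·(1)·∫sin(5x)·sin(2x) dx = -4·(0) = 0;  2·(3)·(1)·∫cos(4x)·sin(2x) dx = 6·(0) = 0.
  So ∫_0^π u² dx = 2*π + 9*π/2 + π/2 − 40/3 + 0 + 0 = -40/3 + 7*π.
  (u')² squared terms: (-12)²·∫sin(4x)² dx = 144·π/2 = 72*π;  (-10)²·∫cos(5x)² dx = 100·π/2 = 50*π;  (2)²·∫cos(2x)² dx = 4·π/2 = 2*π.
  (u')² cross terms: 2·(-12)·(-10)·∫sin(4x)·cos(5x) dx = 240·(-8/9) = -640/3;  2·(-12)·(2)·∫sin(4x)·cos(2x) dx = -48·(0) = 0;  2·(-10)·(2)·∫cos(5x)·cos(2x) dx = -40·(0) = 0.
  So ∫_0^π (u')² dx = 72*π + 50*π + 2*π − 640/3 + 0 + 0 = -640/3 + 124*π.
||u||_{H^1}^2 = (-40/3 + 7*π) + (-640/3 + 124*π) = -680/3 + 131*π.


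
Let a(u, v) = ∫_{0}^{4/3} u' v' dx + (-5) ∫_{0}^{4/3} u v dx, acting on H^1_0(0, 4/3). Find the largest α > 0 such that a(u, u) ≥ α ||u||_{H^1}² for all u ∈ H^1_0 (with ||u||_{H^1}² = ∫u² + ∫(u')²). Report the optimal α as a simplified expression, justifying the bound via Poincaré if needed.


α = (-80 + 9*π^2)/(16 + 9*π^2)

Coercivity of a(·,·) on H^1_0(0, 4/3) means a(u, u) ≥ α ||u||_{H^1}² for every u ∈ H^1_0.
The interval has length L = 4/3, and Poincaré/coercivity depend only on L. Here a(u, u) = ∫(u')² + (-5)·∫u².
Here c = -5 < 0 with |c| < (π/L)² = 9*π^2/16, so coercivity still holds. The condition a(u,u) ≥ α||u||_{H^1}² reads (1−α)∫(u')² ≥ (α−c)∫u². Any admissible α is ≤ 1 (rapidly oscillating u have ∫u²/∫(u')² → 0), and α = 1 would force 0 ≥ (1−c)∫u², impossible since c < 1; so 1−α > 0. By the sharp Poincaré inequality on H^1_0 of an interval of length L, ∫(u')² ≥ (π/L)²∫u² with equality for the first sine mode sin(π(x−x₀)/L) (x₀ the left endpoint), so the inequality holds for all u iff (1−α)(π/L)² ≥ α − c, i.e. α ≤ ((π/L)² + c)/((π/L)² + 1) = (1 + c(L/π)²)/(1 + (L/π)²). (Direct route, valid since c ≤ 0: Poincaré gives c∫u² ≥ c(L/π)²∫(u')², so a(u,u) ≥ (1 + c(L/π)²)∫(u')², while ||u||_{H^1}² ≤ (1 + (L/π)²)∫(u')²; dividing yields the same α.) With (π/L)² = 9*π^2/16 and c = -5, the largest admissible constant is α = ((π/L)² + c)/((π/L)² + 1).
Simplifying, α = (-80 + 9*π^2)/(16 + 9*π^2).


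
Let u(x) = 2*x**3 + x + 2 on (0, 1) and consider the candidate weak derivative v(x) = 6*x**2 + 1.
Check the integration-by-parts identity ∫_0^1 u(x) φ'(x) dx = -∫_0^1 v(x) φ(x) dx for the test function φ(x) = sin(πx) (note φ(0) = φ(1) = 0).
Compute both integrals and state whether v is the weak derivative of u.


LHS = -8/π + 24/π^3, RHS = -8/π + 24/π^3. Yes, v = u' weakly.

u(x) = 2*x**3 + x + 2, classical derivative u'(x) = 6*x**2 + 1.
φ(x) = sin(πx), so φ'(x) = π*cos(π*x).
Note φ(0) = φ(1) = 0, so the boundary term u·φ vanishes.
LHS = ∫_0^1 u(x) φ'(x) dx = ∫_0^1 (2*π*x^3*cos(π*x) + π*x*cos(π*x) + 2*π*cos(π*x)) dx. Term by term:
  ∫_0^1 2*π*cos(π*x) dx = 0;  ∫_0^1 π*x*cos(π*x) dx = -2/π;  ∫_0^1 2*π*x^3*cos(π*x) dx = -6/π + 24/π^3.
Sum: 0 − 2/π + -6/π + 24/π^3 = -8/π + 24/π^3.
So LHS = -8/π + 24/π^3.
∫_0^1 v(x) φ(x) dx = ∫_0^1 (6*x^2*sin(π*x) + sin(π*x)) dx. Term by term:
  ∫_0^1 6*x^2*sin(π*x) dx = -24/π^3 + 6/π;  ∫_0^1 sin(π*x) dx = 2/π.
Sum: -24/π^3 + 6/π + 2/π = -24/π^3 + 8/π.
So RHS = -∫_0^1 v(x) φ(x) dx = -8/π + 24/π^3.
LHS = RHS, so the identity holds for this test φ.
Moreover u is smooth here and v(x) = u'(x) = 6*x**2 + 1 pointwise, so the identity holds for every test function. Hence v is the weak derivative of u.


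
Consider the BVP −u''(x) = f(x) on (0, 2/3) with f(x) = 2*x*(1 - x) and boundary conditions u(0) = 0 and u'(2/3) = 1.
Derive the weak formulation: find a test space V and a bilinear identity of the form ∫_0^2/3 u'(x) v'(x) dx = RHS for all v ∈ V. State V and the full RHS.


V = {v ∈ H^1(0, 2/3) : v(0) = 0} (test functions vanish at x = 0 where u is specified); weak form: ∫_0^2/3 u'v' dx = ∫_0^2/3 (2*x*(1 - x)) v dx + v(2/3) for all v ∈ V.

Multiply both sides by a test function v and integrate from 0 to 2/3:
  ∫_0^2/3 −u''(x) v(x) dx = ∫_0^2/3 f(x) v(x) dx.
Integrate the LHS by parts once:
  ∫_0^2/3 −u'' v dx = −[u'(x) v(x)]_0^2/3 + ∫_0^2/3 u'(x) v'(x) dx.
Thus ∫_0^2/3 u'(x) v'(x) dx = ∫_0^2/3 f(x) v(x) dx + [u'(x) v(x)]_0^2/3.
Choose V so that boundary terms are either known or forced to vanish.
Mixed BC: u(0) = 0 (Dirichlet) and u'(2/3) = 1 (Neumann). Define V = {v ∈ H^1(0, 2/3) : v(0) = 0}. Then [u' v]_0^2/3 = u'(2/3)·v(2/3) − u'(0)·0 = v(2/3).
Weak formulation: find u (satisfying any essential BC) such that ∫_0^2/3 u'(x) v'(x) dx = ∫_0^2/3 f v dx + v(2/3) for all v ∈ V (Dirichlet at 0 absorbed into V; Neumann datum at x = 2/3 contributes the boundary term).
Substituting f(x) = 2*x*(1 - x), the right-hand side is ∫_0^2/3 (2*x*(1 - x)) v dx + v(2/3).


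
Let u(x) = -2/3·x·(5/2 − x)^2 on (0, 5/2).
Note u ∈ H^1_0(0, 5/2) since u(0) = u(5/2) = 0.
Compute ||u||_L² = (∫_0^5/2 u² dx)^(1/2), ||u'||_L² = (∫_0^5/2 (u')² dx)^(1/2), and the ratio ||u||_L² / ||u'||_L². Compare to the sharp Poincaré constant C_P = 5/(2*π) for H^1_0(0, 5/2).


||u||_L² / ||u'||_L² = 5*sqrt(14)/28 < C_P = 5/(2*π).

u(x) = -2/3·x·(5/2 − x)^2, so u'(x) = (5 - 6*x)*(2*x - 5)/6.
u(x) = -2/3·x·(5/2 − x)^2 vanishes at x = 0 and x = 5/2, so u ∈ H^1_0(0, 5/2). Differentiate via the product rule and integrate the resulting polynomials term by term.
  ∫_0^5/2 u² dx = ∫_0^5/2 (4*x^6/9 - 40*x^5/9 + 50*x^4/3 - 250*x^3/9 + 625*x^2/36) dx. Term by term:
    ∫_0^5/2 4*x^6/9 dx = 78125/2016;  ∫_0^5/2 -40*x^5/9 dx = -78125/432;  ∫_0^5/2 50*x^4/3 dx = 15625/48;
    ∫_0^5/2 -250*x^3/9 dx = -78125/288;  ∫_0^5/2 625*x^2/36 dx = 78125/864.
  Sum: 78125/2016 − 78125/432 + 15625/48 − 78125/288 + 78125/864 = 15625/6048.
  ∫_0^5/2 (u')² dx = ∫_0^5/2 (4*x^4 - 80*x^3/3 + 550*x^2/9 - 500*x/9 + 625/36) dx. Term by term:
    ∫_0^5/2 4*x^4 dx = 625/8;  ∫_0^5/2 -80*x^3/3 dx = -3125/12;  ∫_0^5/2 550*x^2/9 dx = 34375/108;
    ∫_0^5/2 -500*x/9 dx = -3125/18;  ∫_0^5/2 625/36 dx = 3125/72.
  Sum: 625/8 − 3125/12 + 34375/108 − 3125/18 + 3125/72 = 625/108.
∫_0^5/2 u² dx = 15625/6048, so ||u||_L² = 125*sqrt(42)/504.
∫_0^5/2 (u')² dx = 625/108, so ||u'||_L² = 25*sqrt(3)/18.
Ratio ||u||_L² / ||u'||_L² = 5*sqrt(14)/28.
Sharp Poincaré constant on H^1_0(0, 5/2) is C_P = L/π = 5/(2*π), achieved by sin(2*π/5·x).
A polynomial bump cannot attain the sharp Poincaré constant (only the first sine eigenfunction does), so the ratio is strictly less than C_P, consistent with ||u||_L² ≤ C_P ||u'||_L².


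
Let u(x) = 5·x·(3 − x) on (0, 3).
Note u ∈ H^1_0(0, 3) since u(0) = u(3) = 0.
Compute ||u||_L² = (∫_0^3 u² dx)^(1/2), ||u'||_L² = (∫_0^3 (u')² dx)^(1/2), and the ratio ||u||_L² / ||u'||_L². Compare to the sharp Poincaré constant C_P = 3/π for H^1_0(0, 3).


||u||_L² / ||u'||_L² = 3*sqrt(10)/10 < C_P = 3/π.

u(x) = 5·x·(3 − x), so u'(x) = 15 - 10*x.
u(x) = 5·x·(3 − x) vanishes at x = 0 and x = 3, so u ∈ H^1_0(0, 3). Differentiate via the product rule and integrate the resulting polynomials term by term.
  ∫_0^3 u² dx = ∫_0^3 (25*x^4 - 150*x^3 + 225*x^2) dx. Term by term:
    ∫_0^3 25*x^4 dx = 1215;  ∫_0^3 -150*x^3 dx = -6075/2;  ∫_0^3 225*x^2 dx = 2025.
  Sum: 1215 − 6075/2 + 2025 = 405/2.
  ∫_0^3 (u')² dx = ∫_0^3 (100*x^2 - 300*x + 225) dx. Term by term:
    ∫_0^3 100*x^2 dx = 900;  ∫_0^3 -300*x dx = -1350;  ∫_0^3 225 dx = 675.
  Sum: 900 − 1350 + 675 = 225.
∫_0^3 u² dx = 405/2, so ||u||_L² = 9*sqrt(10)/2.
∫_0^3 (u')² dx = 225, so ||u'||_L² = 15.
Ratio ||u||_L² / ||u'||_L² = 3*sqrt(10)/10.
Sharp Poincaré constant on H^1_0(0, 3) is C_P = L/π = 3/π, achieved by sin(π/3·x).
A polynomial bump cannot attain the sharp Poincaré constant (only the first sine eigenfunction does), so the ratio is strictly less than C_P, consistent with ||u||_L² ≤ C_P ||u'||_L².


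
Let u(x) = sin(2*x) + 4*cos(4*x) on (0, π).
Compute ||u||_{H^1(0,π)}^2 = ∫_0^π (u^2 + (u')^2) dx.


||u||_{H^1(0,π)}^2 = 277*π/2

u'(x) = -16*sin(4*x) + 2*cos(2*x).
Expand u² and (u')² and integrate term by term on (0, π), using: for integers n ≥ 1, ∫_0^π sin²(nx) dx = ∫_0^π cos²(nx) dx = π/2; for n ≠ n', ∫_0^π sin(nx)sin(n'x) dx = ∫_0^π cos(nx)cos(n'x) dx = 0; and by product-to-sum, ∫_0^π sin(nx)cos(n'x) dx = ½∫_0^π [sin((n+n')x) + sin((n−n')x)] dx, which is 0 when n+n' is even and 2n/(n²−n'²) when n+n' is odd (it need not vanish on (0, π)).
  u² squared terms: (4)²·∫cos(4x)² dx = 16·π/2 = 8*π;  (1)²·∫sin(2x)² dx = 1·π/2 = π/2.
  u² cross terms: 2·(4)·(1)·∫cos(4x)·sin(2x) dx = 8·(0) = 0.
  So ∫_0^π u² dx = 8*π + π/2 + 0 = 17*π/2.
  (u')² squared terms: (-16)²·∫sin(4x)² dx = 256·π/2 = 128*π;  (2)²·∫cos(2x)² dx = 4·π/2 = 2*π.
  (u')² cross terms: 2·(-16)·(2)·∫sin(4x)·cos(2x) dx = -64·(0) = 0.
  So ∫_0^π (u')² dx = 128*π + 2*π + 0 = 130*π.
||u||_{H^1}^2 = (17*π/2) + (130*π) = 277*π/2.


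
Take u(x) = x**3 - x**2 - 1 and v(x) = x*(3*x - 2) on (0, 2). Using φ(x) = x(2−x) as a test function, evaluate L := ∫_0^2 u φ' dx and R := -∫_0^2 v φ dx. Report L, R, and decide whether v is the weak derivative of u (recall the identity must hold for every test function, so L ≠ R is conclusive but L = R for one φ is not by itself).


LHS = -32/15, RHS = -32/15. Yes, v = u' weakly.

u(x) = x**3 - x**2 - 1, classical derivative u'(x) = 3*x**2 - 2*x.
φ(x) = x(2−x), so φ'(x) = 2 - 2*x.
Note φ(0) = φ(2) = 0, so the boundary term u·φ vanishes.
LHS = ∫_0^2 u(x) φ'(x) dx = ∫_0^2 (-2*x^4 + 4*x^3 - 2*x^2 + 2*x - 2) dx. Term by term:
  ∫_0^2 -2*x^4 dx = -64/5;  ∫_0^2 4*x^3 dx = 16;  ∫_0^2 -2*x^2 dx = -16/3;
  ∫_0^2 2*x dx = 4;  ∫_0^2 -2 dx = -4.
Sum: -64/5 + 16 − 16/3 + 4 − 4 = -32/15.
So LHS = -32/15.
∫_0^2 v(x) φ(x) dx = ∫_0^2 (-3*x^4 + 8*x^3 - 4*x^2) dx. Term by term:
  ∫_0^2 -3*x^4 dx = -96/5;  ∫_0^2 8*x^3 dx = 32;  ∫_0^2 -4*x^2 dx = -32/3.
Sum: -96/5 + 32 − 32/3 = 32/15.
So RHS = -∫_0^2 v(x) φ(x) dx = -32/15.
LHS = RHS, so the identity holds for this test φ.
Moreover u is smooth here and v(x) = u'(x) = 3*x**2 - 2*x pointwise, so the identity holds for every test function. Hence v is the weak derivative of u.


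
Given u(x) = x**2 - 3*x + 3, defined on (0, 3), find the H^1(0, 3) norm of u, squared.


||u||_{H^1}^2 = 171/10

The H^1 norm (squared) on an interval (0, L) is
  ||u||_{H^1}^2 = ∫_0^L u(x)^2 dx + ∫_0^L u'(x)^2 dx.
Compute u'(x) = 2*x - 3.
Then u(x)^2 = x**4 - 6*x**3 + 15*x**2 - 18*x + 9 and u'(x)^2 = 4*x**2 - 12*x + 9.
Integrate each monomial from 0 to 3 using ∫_0^3 c·x^n dx = c·3^(n+1)/(n+1):
  ∫_0^3 u(x)^2 dx = ∫_0^3 (x^4 - 6*x^3 + 15*x^2 - 18*x + 9) dx. Term by term:
    ∫_0^3 x^4 dx = 243/5;  ∫_0^3 -6*x^3 dx = -243/2;  ∫_0^3 15*x^2 dx = 135;
    ∫_0^3 -18*x dx = -81;  ∫_0^3 9 dx = 27.
  Sum: 243/5 − 243/2 + 135 − 81 + 27 = 81/10.
  ∫_0^3 u'(x)^2 dx = ∫_0^3 (4*x^2 - 12*x + 9) dx. Term by term:
    ∫_0^3 4*x^2 dx = 36;  ∫_0^3 -12*x dx = -54;  ∫_0^3 9 dx = 27.
  Sum: 36 − 54 + 27 = 9.
Adding: ||u||_{H^1}^2 = 81/10 + 9 = 171/10.


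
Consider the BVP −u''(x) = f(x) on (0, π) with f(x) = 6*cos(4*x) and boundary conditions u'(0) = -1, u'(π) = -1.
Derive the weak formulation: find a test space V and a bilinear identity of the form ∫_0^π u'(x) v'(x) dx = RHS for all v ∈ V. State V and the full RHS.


V = H^1(0, π) (v unrestricted at boundary; u is determined up to an additive constant); weak form: ∫_0^π u'v' dx = ∫_0^π (6*cos(4*x)) v dx − v(π) + v(0) for all v ∈ V.

Multiply both sides by a test function v and integrate from 0 to π:
  ∫_0^π −u''(x) v(x) dx = ∫_0^π f(x) v(x) dx.
Integrate the LHS by parts once:
  ∫_0^π −u'' v dx = −[u'(x) v(x)]_0^π + ∫_0^π u'(x) v'(x) dx.
Thus ∫_0^π u'(x) v'(x) dx = ∫_0^π f(x) v(x) dx + [u'(x) v(x)]_0^π.
Choose V so that boundary terms are either known or forced to vanish.
u has inhomogeneous Neumann u'(0) = -1, u'(π) = -1. [u' v]_0^π = (-1)·v(π) − (-1)·v(0) = − v(π) + v(0). Take V = H^1(0, π); boundary term becomes part of RHS.
Weak formulation: find u (satisfying any essential BC) such that ∫_0^π u'(x) v'(x) dx = ∫_0^π f v dx − v(π) + v(0) for all v ∈ V (Neumann data are natural BCs: they enter the RHS as boundary terms).
Substituting f(x) = 6*cos(4*x), the right-hand side is ∫_0^π (6*cos(4*x)) v dx − v(π) + v(0).
Compatibility check (pure Neumann): taking v ≡ 1 ∈ V gives 0 = ∫_0^π f dx + (-1) − (-1), i.e. ∫_0^π f dx must equal u'(0) − u'(π) = 0. Indeed ∫_0^π (6*cos(4*x)) dx = 0, so the data are compatible. The solution is then unique only up to an additive constant (fix it e.g. by requiring ∫_0^π u dx = 0).


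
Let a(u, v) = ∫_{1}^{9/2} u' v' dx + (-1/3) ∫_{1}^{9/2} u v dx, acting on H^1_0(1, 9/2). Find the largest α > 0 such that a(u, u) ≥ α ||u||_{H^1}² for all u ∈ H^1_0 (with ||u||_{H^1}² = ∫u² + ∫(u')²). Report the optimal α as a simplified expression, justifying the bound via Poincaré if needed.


α = (-49 + 12*π^2)/(3*(4*π^2 + 49))

Coercivity of a(·,·) on H^1_0(1, 9/2) means a(u, u) ≥ α ||u||_{H^1}² for every u ∈ H^1_0.
The interval has length L = 7/2, and Poincaré/coercivity depend only on L. Here a(u, u) = ∫(u')² + (-1/3)·∫u².
Here c = -1/3 < 0 with |c| < (π/L)² = 4*π^2/49, so coercivity still holds. The condition a(u,u) ≥ α||u||_{H^1}² reads (1−α)∫(u')² ≥ (α−c)∫u². Any admissible α is ≤ 1 (rapidly oscillating u have ∫u²/∫(u')² → 0), and α = 1 would force 0 ≥ (1−c)∫u², impossible since c < 1; so 1−α > 0. By the sharp Poincaré inequality on H^1_0 of an interval of length L, ∫(u')² ≥ (π/L)²∫u² with equality for the first sine mode sin(π(x−x₀)/L) (x₀ the left endpoint), so the inequality holds for all u iff (1−α)(π/L)² ≥ α − c, i.e. α ≤ ((π/L)² + c)/((π/L)² + 1) = (1 + c(L/π)²)/(1 + (L/π)²). (Direct route, valid since c ≤ 0: Poincaré gives c∫u² ≥ c(L/π)²∫(u')², so a(u,u) ≥ (1 + c(L/π)²)∫(u')², while ||u||_{H^1}² ≤ (1 + (L/π)²)∫(u')²; dividing yields the same α.) With (π/L)² = 4*π^2/49 and c = -1/3, the largest admissible constant is α = ((π/L)² + c)/((π/L)² + 1).
Simplifying, α = (-49 + 12*π^2)/(3*(4*π^2 + 49)).


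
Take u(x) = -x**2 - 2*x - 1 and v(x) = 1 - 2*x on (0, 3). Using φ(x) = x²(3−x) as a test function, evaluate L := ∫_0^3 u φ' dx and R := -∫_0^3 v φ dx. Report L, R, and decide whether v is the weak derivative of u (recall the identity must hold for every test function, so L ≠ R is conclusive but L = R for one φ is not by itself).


LHS = 189/5, RHS = 351/20. No, v is not the weak derivative of u.

u(x) = -x**2 - 2*x - 1, classical derivative u'(x) = -2*x - 2.
φ(x) = x²(3−x), so φ'(x) = 3*x*(2 - x).
Note φ(0) = φ(3) = 0, so the boundary term u·φ vanishes.
LHS = ∫_0^3 u(x) φ'(x) dx = ∫_0^3 (3*x^4 - 9*x^2 - 6*x) dx. Term by term:
  ∫_0^3 3*x^4 dx = 729/5;  ∫_0^3 -9*x^2 dx = -81;  ∫_0^3 -6*x dx = -27.
Sum: 729/5 − 81 − 27 = 189/5.
So LHS = 189/5.
∫_0^3 v(x) φ(x) dx = ∫_0^3 (2*x^4 - 7*x^3 + 3*x^2) dx. Term by term:
  ∫_0^3 2*x^4 dx = 486/5;  ∫_0^3 -7*x^3 dx = -567/4;  ∫_0^3 3*x^2 dx = 27.
Sum: 486/5 − 567/4 + 27 = -351/20.
So RHS = -∫_0^3 v(x) φ(x) dx = 351/20.
LHS − RHS = 81/4 ≠ 0, so the identity fails.
(For a valid weak derivative the identity must hold for EVERY test function, in particular this one. The failure shows v is NOT the weak derivative of u.)
Correct weak derivative would be u'(x) = -2*x - 2.


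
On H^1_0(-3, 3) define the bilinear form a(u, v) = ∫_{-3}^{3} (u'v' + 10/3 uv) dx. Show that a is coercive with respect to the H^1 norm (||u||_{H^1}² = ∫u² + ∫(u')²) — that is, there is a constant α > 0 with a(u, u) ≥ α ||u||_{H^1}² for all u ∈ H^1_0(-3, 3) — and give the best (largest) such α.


α = 1

Coercivity of a(·,·) on H^1_0(-3, 3) means a(u, u) ≥ α ||u||_{H^1}² for every u ∈ H^1_0.
The interval has length L = 6, and Poincaré/coercivity depend only on L. Here a(u, u) = ∫(u')² + (10/3)·∫u².
Here c = 10/3 ≥ 1, so a(u,u) = ∫(u')² + c∫u² ≥ ∫(u')² + ∫u² = ||u||_{H^1}², i.e. α = 1 works. No larger α is possible: a(u,u) ≥ α||u||_{H^1}² means (1−α)∫(u')² ≥ (α−c)∫u², and for the modes u_n = sin(nπ(x−x₀)/L) (x₀ the left endpoint) one has ∫u_n²/∫(u_n')² = (L/(nπ))² → 0, so a(u_n,u_n)/||u_n||_{H^1}² → 1. Hence the optimal constant is α = 1.
Therefore α = 1.


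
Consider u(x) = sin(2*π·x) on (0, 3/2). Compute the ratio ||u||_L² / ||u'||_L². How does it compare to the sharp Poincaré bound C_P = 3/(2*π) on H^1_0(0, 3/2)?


||u||_L² / ||u'||_L² = 1/(2*π) < C_P = 3/(2*π).

u(x) = sin(2*π·x), so u'(x) = 2*π*cos(2*π*x).
Writing u(x) = A·sin(kπx/L) with A = 1 and k = 3, use ∫_0^L sin²(kπx/L) dx = L/2 and ∫_0^L cos²(kπx/L) dx = L/2.
u² = 1·sin²(2*π·x) and (u')² = 4*π^2·cos²(2*π·x), and each of sin², cos² integrates to L/2 = 3/4 over (0, 3/2).
∫_0^3/2 u² dx = 3/4, so ||u||_L² = sqrt(3)/2.
∫_0^3/2 (u')² dx = 3*π^2, so ||u'||_L² = sqrt(3)*π.
Ratio ||u||_L² / ||u'||_L² = 1/(2*π).
Sharp Poincaré constant on H^1_0(0, 3/2) is C_P = L/π = 3/(2*π), achieved by sin(2*π/3·x).
This is the k = 3 harmonic; the ratio L/(kπ) is strictly less than C_P = L/π, consistent with the sharp inequality ||u||_L² ≤ C_P ||u'||_L².


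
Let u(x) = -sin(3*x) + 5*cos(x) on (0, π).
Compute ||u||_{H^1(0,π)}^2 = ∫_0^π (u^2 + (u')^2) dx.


||u||_{H^1(0,π)}^2 = 30*π

u'(x) = -5*sin(x) - 3*cos(3*x).
Expand u² and (u')² and integrate term by term on (0, π), using: for integers n ≥ 1, ∫_0^π sin²(nx) dx = ∫_0^π cos²(nx) dx = π/2; for n ≠ n', ∫_0^π sin(nx)sin(n'x) dx = ∫_0^π cos(nx)cos(n'x) dx = 0; and by product-to-sum, ∫_0^π sin(nx)cos(n'x) dx = ½∫_0^π [sin((n+n')x) + sin((n−n')x)] dx, which is 0 when n+n' is even and 2n/(n²−n'²) when n+n' is odd (it need not vanish on (0, π)).
  u² squared terms: (-1)²·∫sin(3x)² dx = 1·π/2 = π/2;  (5)²·∫cos(x)² dx = 25·π/2 = 25*π/2.
  u² cross terms: 2·(-1)·(5)·∫sin(3x)·cos(x) dx = -10·(0) = 0.
  So ∫_0^π u² dx = π/2 + 25*π/2 + 0 = 13*π.
  (u')² squared terms: (-5)²·∫sin(x)² dx = 25·π/2 = 25*π/2;  (-3)²·∫cos(3x)² dx = 9·π/2 = 9*π/2.
  (u')² cross terms: 2·(-5)·(-3)·∫sin(x)·cos(3x) dx = 30·(0) = 0.
  So ∫_0^π (u')² dx = 25*π/2 + 9*π/2 + 0 = 17*π.
||u||_{H^1}^2 = (13*π) + (17*π) = 30*π.


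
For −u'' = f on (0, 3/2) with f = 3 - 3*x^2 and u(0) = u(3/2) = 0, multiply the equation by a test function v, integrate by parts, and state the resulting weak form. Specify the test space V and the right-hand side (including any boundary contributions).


V = H^1_0(0, 3/2) (so v(0) = v(3/2) = 0); weak form: ∫_0^3/2 u'v' dx = ∫_0^3/2 (3 - 3*x^2) v dx for all v ∈ V.

Multiply both sides by a test function v and integrate from 0 to 3/2:
  ∫_0^3/2 −u''(x) v(x) dx = ∫_0^3/2 f(x) v(x) dx.
Integrate the LHS by parts once:
  ∫_0^3/2 −u'' v dx = −[u'(x) v(x)]_0^3/2 + ∫_0^3/2 u'(x) v'(x) dx.
Thus ∫_0^3/2 u'(x) v'(x) dx = ∫_0^3/2 f(x) v(x) dx + [u'(x) v(x)]_0^3/2.
Choose V so that boundary terms are either known or forced to vanish.
u is Dirichlet: u(0) = u(3/2) = 0. Let V = H^1_0(0, 3/2); then v(0) = v(3/2) = 0, and [u' v]_0^3/2 = 0.
Weak formulation: find u (satisfying any essential BC) such that ∫_0^3/2 u'(x) v'(x) dx = ∫_0^3/2 f v dx for all v ∈ V.
Substituting f(x) = 3 - 3*x^2, the right-hand side is ∫_0^3/2 (3 - 3*x^2) v dx.


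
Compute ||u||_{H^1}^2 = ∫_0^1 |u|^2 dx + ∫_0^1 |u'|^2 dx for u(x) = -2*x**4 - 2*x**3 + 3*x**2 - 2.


||u||_{H^1}^2 = 488/45

The H^1 norm (squared) on an interval (0, L) is
  ||u||_{H^1}^2 = ∫_0^L u(x)^2 dx + ∫_0^L u'(x)^2 dx.
Compute u'(x) = -8*x**3 - 6*x**2 + 6*x.
Then u(x)^2 = 4*x**8 + 8*x**7 - 8*x**6 - 12*x**5 + 17*x**4 + 8*x**3 - 12*x**2 + 4 and u'(x)^2 = 64*x**6 + 96*x**5 - 60*x**4 - 72*x**3 + 36*x**2.
Integrate each monomial from 0 to 1 using ∫_0^1 c·x^n dx = c·1^(n+1)/(n+1):
  ∫_0^1 u(x)^2 dx = ∫_0^1 (4*x^8 + 8*x^7 - 8*x^6 - 12*x^5 + 17*x^4 + 8*x^3 - 12*x^2 + 4) dx. Term by term:
    ∫_0^1 4*x^8 dx = 4/9;  ∫_0^1 8*x^7 dx = 1;  ∫_0^1 -8*x^6 dx = -8/7;
    ∫_0^1 -12*x^5 dx = -2;  ∫_0^1 17*x^4 dx = 17/5;  ∫_0^1 8*x^3 dx = 2;
    ∫_0^1 -12*x^2 dx = -4;  ∫_0^1 4 dx = 4.
  Sum: 4/9 + 1 − 8/7 − 2 + 17/5 + 2 − 4 + 4 = 1166/315.
  ∫_0^1 u'(x)^2 dx = ∫_0^1 (64*x^6 + 96*x^5 - 60*x^4 - 72*x^3 + 36*x^2) dx. Term by term:
    ∫_0^1 64*x^6 dx = 64/7;  ∫_0^1 96*x^5 dx = 16;  ∫_0^1 -60*x^4 dx = -12;
    ∫_0^1 -72*x^3 dx = -18;  ∫_0^1 36*x^2 dx = 12.
  Sum: 64/7 + 16 − 12 − 18 + 12 = 50/7.
Adding: ||u||_{H^1}^2 = 1166/315 + 50/7 = 488/45.


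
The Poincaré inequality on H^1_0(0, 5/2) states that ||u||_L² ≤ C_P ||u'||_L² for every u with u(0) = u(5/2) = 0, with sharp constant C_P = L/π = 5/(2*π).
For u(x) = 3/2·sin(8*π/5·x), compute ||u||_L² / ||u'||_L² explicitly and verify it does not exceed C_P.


||u||_L² / ||u'||_L² = 5/(8*π) < C_P = 5/(2*π).

u(x) = 3/2·sin(8*π/5·x), so u'(x) = 12*π*cos(8*π*x/5)/5.
Writing u(x) = A·sin(kπx/L) with A = 3/2 and k = 4, use ∫_0^L sin²(kπx/L) dx = L/2 and ∫_0^L cos²(kπx/L) dx = L/2.
u² = 9/4·sin²(8*π/5·x) and (u')² = 144*π^2/25·cos²(8*π/5·x), and each of sin², cos² integrates to L/2 = 5/4 over (0, 5/2).
∫_0^5/2 u² dx = 45/16, so ||u||_L² = 3*sqrt(5)/4.
∫_0^5/2 (u')² dx = 36*π^2/5, so ||u'||_L² = 6*sqrt(5)*π/5.
Ratio ||u||_L² / ||u'||_L² = 5/(8*π).
Sharp Poincaré constant on H^1_0(0, 5/2) is C_P = L/π = 5/(2*π), achieved by sin(2*π/5·x).
This is the k = 4 harmonic; the ratio L/(kπ) is strictly less than C_P = L/π, consistent with the sharp inequality ||u||_L² ≤ C_P ||u'||_L².
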